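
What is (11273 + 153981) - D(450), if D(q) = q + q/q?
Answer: 164803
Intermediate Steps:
D(q) = 1 + q (D(q) = q + 1 = 1 + q)
(11273 + 153981) - D(450) = (11273 + 153981) - (1 + 450) = 165254 - 1*451 = 165254 - 451 = 164803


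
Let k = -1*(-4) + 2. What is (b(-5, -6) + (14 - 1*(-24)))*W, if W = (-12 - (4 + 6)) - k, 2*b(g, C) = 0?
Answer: -1064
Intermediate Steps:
b(g, C) = 0 (b(g, C) = (½)*0 = 0)
k = 6 (k = 4 + 2 = 6)
W = -28 (W = (-12 - (4 + 6)) - 1*6 = (-12 - 1*10) - 6 = (-12 - 10) - 6 = -22 - 6 = -28)
(b(-5, -6) + (14 - 1*(-24)))*W = (0 + (14 - 1*(-24)))*(-28) = (0 + (14 + 24))*(-28) = (0 + 38)*(-28) = 38*(-28) = -1064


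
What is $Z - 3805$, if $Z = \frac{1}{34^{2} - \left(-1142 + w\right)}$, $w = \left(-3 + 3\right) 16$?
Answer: $- \frac{8743889}{2298} \approx -3805.0$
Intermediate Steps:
$w = 0$ ($w = 0 \cdot 16 = 0$)
$Z = \frac{1}{2298}$ ($Z = \frac{1}{34^{2} + \left(1142 - 0\right)} = \frac{1}{1156 + \left(1142 + 0\right)} = \frac{1}{1156 + 1142} = \frac{1}{2298} \approx 0.00043516$)
$Z - 3805 = \frac{1}{2298} - 3805 = - \frac{8743889}{2298}$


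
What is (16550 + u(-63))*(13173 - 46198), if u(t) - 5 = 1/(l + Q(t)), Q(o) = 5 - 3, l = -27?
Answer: -546727554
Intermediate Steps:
Q(o) = 2
u(t) = 124/25 (u(t) = 5 + 1/(-27 + 2) = 5 + 1/(-25) = 5 - 1/25 = 124/25)
(16550 + u(-63))*(13173 - 46198) = (16550 + 124/25)*(13173 - 46198) = (413874/25)*(-33025) = -546727554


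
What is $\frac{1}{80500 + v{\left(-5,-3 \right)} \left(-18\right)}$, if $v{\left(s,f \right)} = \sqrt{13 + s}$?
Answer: $\frac{20125}{1620061852} + \frac{9 \sqrt{2}}{1620061852} \approx 1.243 \cdot 10^{-5}$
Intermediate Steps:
$\frac{1}{80500 + v{\left(-5,-3 \right)} \left(-18\right)} = \frac{1}{80500 + \sqrt{13 - 5} \left(-18\right)} = \frac{1}{80500 + \sqrt{8} \left(-18\right)} = \frac{1}{80500 + 2 \sqrt{2} \left(-18\right)} = \frac{1}{80500 - 36 \sqrt{2}}$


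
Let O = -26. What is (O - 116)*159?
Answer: -22578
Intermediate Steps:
(O - 116)*159 = (-26 - 116)*159 = -142*159 = -22578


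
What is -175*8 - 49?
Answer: -1449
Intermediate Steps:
-175*8 - 49 = -35*40 - 49 = -1400 - 49 = -1449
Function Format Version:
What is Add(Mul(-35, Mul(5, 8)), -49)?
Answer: -1449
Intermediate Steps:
Add(Mul(-35, Mul(5, 8)), -49) = Add(Mul(-35, 40), -49) = Add(-1400, -49) = -1449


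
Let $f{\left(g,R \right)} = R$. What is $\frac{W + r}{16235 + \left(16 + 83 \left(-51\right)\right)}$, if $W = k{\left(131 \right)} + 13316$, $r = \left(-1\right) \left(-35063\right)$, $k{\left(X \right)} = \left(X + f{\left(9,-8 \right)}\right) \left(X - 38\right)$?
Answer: $\frac{29909}{6009} \approx 4.9774$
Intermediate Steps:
$k{\left(X \right)} = \left(-38 + X\right) \left(-8 + X\right)$ ($k{\left(X \right)} = \left(X - 8\right) \left(X - 38\right) = \left(-8 + X\right) \left(-38 + X\right) = \left(-38 + X\right) \left(-8 + X\right)$)
$r = 35063$
$W = 24755$ ($W = \left(304 + 131^{2} - 6026\right) + 13316 = \left(304 + 17161 - 6026\right) + 13316 = 11439 + 13316 = 24755$)
$\frac{W + r}{16235 + \left(16 + 83 \left(-51\right)\right)} = \frac{24755 + 35063}{16235 + \left(16 + 83 \left(-51\right)\right)} = \frac{59818}{16235 + \left(16 - 4233\right)} = \frac{59818}{16235 - 4217} = \frac{59818}{12018} = 59818 \cdot \frac{1}{12018} = \frac{29909}{6009}$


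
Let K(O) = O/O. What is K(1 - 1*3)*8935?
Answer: 8935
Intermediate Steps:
K(O) = 1
K(1 - 1*3)*8935 = 1*8935 = 8935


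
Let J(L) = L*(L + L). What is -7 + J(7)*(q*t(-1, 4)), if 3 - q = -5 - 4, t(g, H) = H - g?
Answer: 5873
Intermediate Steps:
J(L) = 2*L² (J(L) = L*(2*L) = 2*L²)
q = 12 (q = 3 - (-5 - 4) = 3 - 1*(-9) = 3 + 9 = 12)
-7 + J(7)*(q*t(-1, 4)) = -7 + (2*7²)*(12*(4 - 1*(-1))) = -7 + (2*49)*(12*(4 + 1)) = -7 + 98*(12*5) = -7 + 98*60 = -7 + 5880 = 5873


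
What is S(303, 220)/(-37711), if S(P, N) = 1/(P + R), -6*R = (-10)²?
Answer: -3/32393749 ≈ -9.2610e-8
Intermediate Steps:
R = -50/3 (R = -⅙*(-10)² = -⅙*100 = -50/3 ≈ -16.667)
S(P, N) = 1/(-50/3 + P) (S(P, N) = 1/(P - 50/3) = 1/(-50/3 + P))
S(303, 220)/(-37711) = (3/(-50 + 3*303))/(-37711) = (3/(-50 + 909))*(-1/37711) = (3/859)*(-1/37711) = -3/32393749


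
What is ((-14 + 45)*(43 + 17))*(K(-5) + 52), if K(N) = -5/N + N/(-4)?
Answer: 100905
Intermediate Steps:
K(N) = -5/N - N/4 (K(N) = -5/N + N*(-¼) = -5/N - N/4)
((-14 + 45)*(43 + 17))*(K(-5) + 52) = ((-14 + 45)*(43 + 17))*((-5/(-5) - ¼*(-5)) + 52) = (31*60)*((-5*(-⅕) + 5/4) + 52) = 1860*((1 + 5/4) + 52) = 1860*(9/4 + 52) = 1860*(217/4) = 100905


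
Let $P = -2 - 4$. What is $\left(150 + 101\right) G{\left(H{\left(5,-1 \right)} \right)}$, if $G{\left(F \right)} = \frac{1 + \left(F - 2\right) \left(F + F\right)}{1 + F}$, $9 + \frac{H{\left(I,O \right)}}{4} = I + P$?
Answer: $- \frac{843611}{39} \approx -21631.0$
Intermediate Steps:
$P = -6$
$H{\left(I,O \right)} = -60 + 4 I$ ($H{\left(I,O \right)} = -36 + 4 \left(I - 6\right) = -36 + 4 \left(-6 + I\right) = -36 + \left(-24 + 4 I\right) = -60 + 4 I$)
$G{\left(F \right)} = \frac{1 + 2 F \left(-2 + F\right)}{1 + F}$ ($G{\left(F \right)} = \frac{1 + \left(-2 + F\right) 2 F}{1 + F} = \frac{1 + 2 F \left(-2 + F\right)}{1 + F}$)
$\left(150 + 101\right) G{\left(H{\left(5,-1 \right)} \right)} = \left(150 + 101\right) \frac{1 - 4 \left(-60 + 4 \cdot 5\right) + 2 \left(-60 + 4 \cdot 5\right)^{2}}{1 + \left(-60 + 4 \cdot 5\right)} = 251 \frac{1 - 4 \left(-60 + 20\right) + 2 \left(-60 + 20\right)^{2}}{1 + \left(-60 + 20\right)} = 251 \frac{1 - -160 + 2 \left(-40\right)^{2}}{1 - 40} = 251 \frac{1 + 160 + 2 \cdot 1600}{-39} = 251 \left(- \frac{1 + 160 + 3200}{39}\right) = 251 \left(\left(- \frac{1}{39}\right) 3361\right) = 251 \left(- \frac{3361}{39}\right) = - \frac{843611}{39}$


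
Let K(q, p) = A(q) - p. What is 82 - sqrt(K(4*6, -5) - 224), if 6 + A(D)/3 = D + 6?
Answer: 82 - 7*I*sqrt(3) ≈ 82.0 - 12.124*I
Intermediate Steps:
A(D) = 3*D (A(D) = -18 + 3*(D + 6) = -18 + 3*(6 + D) = -18 + (18 + 3*D) = 3*D)
K(q, p) = -p + 3*q (K(q, p) = 3*q - p = -p + 3*q)
82 - sqrt(K(4*6, -5) - 224) = 82 - sqrt((-1*(-5) + 3*(4*6)) - 224) = 82 - sqrt((5 + 3*24) - 224) = 82 - sqrt((5 + 72) - 224) = 82 - sqrt(77 - 224) = 82 - sqrt(-147) = 82 - 7*I*sqrt(3)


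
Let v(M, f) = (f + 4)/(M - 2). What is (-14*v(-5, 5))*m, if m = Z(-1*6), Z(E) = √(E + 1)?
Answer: 18*I*√5 ≈ 40.249*I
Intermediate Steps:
v(M, f) = (4 + f)/(-2 + M)
Z(E) = √(1 + E)
m = I*√5 (m = √(1 - 1*6) = √(1 - 6) = √(-5) = I*√5 ≈ 2.2361*I)
(-14*v(-5, 5))*m = (-14*(4 + 5)/(-2 - 5))*(I*√5) = (-14*9/(-7))*(I*√5) = (-(-2)*9)*(I*√5) = (-14*(-9/7))*(I*√5) = 18*(I*√5) = 18*I*√5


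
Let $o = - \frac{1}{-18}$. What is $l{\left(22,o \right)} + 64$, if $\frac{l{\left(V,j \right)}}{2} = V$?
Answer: $108$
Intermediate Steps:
$o = \frac{1}{18}$ ($o = \left(-1\right) \left(- \frac{1}{18}\right) = \frac{1}{18} \approx 0.055556$)
$l{\left(V,j \right)} = 2 V$
$l{\left(22,o \right)} + 64 = 2 \cdot 22 + 64 = 44 + 64 = 108$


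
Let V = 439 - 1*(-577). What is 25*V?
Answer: 25400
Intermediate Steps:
V = 1016 (V = 439 + 577 = 1016)
25*V = 25*1016 = 25400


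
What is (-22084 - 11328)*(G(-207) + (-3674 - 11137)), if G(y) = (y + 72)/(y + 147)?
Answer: 494789955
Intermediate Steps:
G(y) = (72 + y)/(147 + y)
(-22084 - 11328)*(G(-207) + (-3674 - 11137)) = (-22084 - 11328)*((72 - 207)/(147 - 207) + (-3674 - 11137)) = -33412*(-135/(-60) - 14811) = -33412*(-1/60*(-135) - 14811) = -33412*(9/4 - 14811) = -33412*(-59235/4) = 494789955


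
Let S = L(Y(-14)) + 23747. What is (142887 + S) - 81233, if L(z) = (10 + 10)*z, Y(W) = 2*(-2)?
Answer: 85321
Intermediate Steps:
Y(W) = -4
L(z) = 20*z
S = 23667 (S = 20*(-4) + 23747 = -80 + 23747 = 23667)
(142887 + S) - 81233 = (142887 + 23667) - 81233 = 166554 - 81233 = 85321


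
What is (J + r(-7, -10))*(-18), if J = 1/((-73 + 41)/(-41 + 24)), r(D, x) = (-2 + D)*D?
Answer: -18297/16 ≈ -1143.6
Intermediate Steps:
r(D, x) = D*(-2 + D)
J = 17/32 (J = 1/(-32/(-17)) = 1/(-32*(-1/17)) = 1/(32/17) = 17/32 ≈ 0.53125)
(J + r(-7, -10))*(-18) = (17/32 - 7*(-2 - 7))*(-18) = (17/32 - 7*(-9))*(-18) = (17/32 + 63)*(-18) = (2033/32)*(-18) = -18297/16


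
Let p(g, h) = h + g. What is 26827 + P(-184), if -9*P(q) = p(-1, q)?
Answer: 241628/9 ≈ 26848.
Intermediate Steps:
p(g, h) = g + h
P(q) = ⅑ - q/9 (P(q) = -(-1 + q)/9 = ⅑ - q/9)
26827 + P(-184) = 26827 + (⅑ - ⅑*(-184)) = 26827 + (⅑ + 184/9) = 26827 + 185/9 = 241628/9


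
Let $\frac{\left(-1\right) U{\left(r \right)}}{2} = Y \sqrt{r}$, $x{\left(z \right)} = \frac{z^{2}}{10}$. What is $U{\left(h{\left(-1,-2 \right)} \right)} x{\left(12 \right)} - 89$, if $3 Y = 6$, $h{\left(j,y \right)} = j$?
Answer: $-89 - \frac{288 i}{5} \approx -89.0 - 57.6 i$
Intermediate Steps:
$x{\left(z \right)} = \frac{z^{2}}{10}$ ($x{\left(z \right)} = z^{2} \cdot \frac{1}{10} = \frac{z^{2}}{10}$)
$Y = 2$ ($Y = \frac{1}{3} \cdot 6 = 2$)
$U{\left(r \right)} = - 4 \sqrt{r}$ ($U{\left(r \right)} = - 2 \cdot 2 \sqrt{r} = - 4 \sqrt{r}$)
$U{\left(h{\left(-1,-2 \right)} \right)} x{\left(12 \right)} - 89 = - 4 \sqrt{-1} \frac{12^{2}}{10} - 89 = - 4 i \frac{1}{10} \cdot 144 - 89 = - 4 i \frac{72}{5} - 89 = - \frac{288 i}{5} - 89 = -89 - \frac{288 i}{5}$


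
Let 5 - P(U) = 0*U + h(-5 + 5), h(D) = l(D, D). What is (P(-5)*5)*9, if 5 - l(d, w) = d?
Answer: 0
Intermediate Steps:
l(d, w) = 5 - d
h(D) = 5 - D
P(U) = 0 (P(U) = 5 - (0*U + (5 - (-5 + 5))) = 5 - (0 + (5 - 1*0)) = 5 - (0 + (5 + 0)) = 5 - (0 + 5) = 5 - 1*5 = 5 - 5 = 0)
(P(-5)*5)*9 = (0*5)*9 = 0*9 = 0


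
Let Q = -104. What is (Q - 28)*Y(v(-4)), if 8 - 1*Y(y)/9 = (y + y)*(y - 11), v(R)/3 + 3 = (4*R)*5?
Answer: 153812736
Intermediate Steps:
v(R) = -9 + 60*R (v(R) = -9 + 3*((4*R)*5) = -9 + 3*(20*R) = -9 + 60*R)
Y(y) = 72 - 18*y*(-11 + y) (Y(y) = 72 - 9*(y + y)*(y - 11) = 72 - 9*2*y*(-11 + y) = 72 - 18*y*(-11 + y))
(Q - 28)*Y(v(-4)) = (-104 - 28)*(72 - 18*(-9 + 60*(-4))² + 198*(-9 + 60*(-4))) = -132*(72 - 18*(-9 - 240)² + 198*(-9 - 240)) = -132*(72 - 18*(-249)² + 198*(-249)) = -132*(72 - 18*62001 - 49302) = -132*(72 - 1116018 - 49302) = -132*(-1165248) = 153812736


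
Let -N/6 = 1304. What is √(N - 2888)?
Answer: 2*I*√2678 ≈ 103.5*I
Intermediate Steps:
N = -7824 (N = -6*1304 = -7824)
√(N - 2888) = √(-7824 - 2888) = √(-10712) = 2*I*√2678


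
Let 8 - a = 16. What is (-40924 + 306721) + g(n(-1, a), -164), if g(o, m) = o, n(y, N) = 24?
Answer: 265821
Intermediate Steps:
a = -8 (a = 8 - 1*16 = 8 - 16 = -8)
(-40924 + 306721) + g(n(-1, a), -164) = (-40924 + 306721) + 24 = 265797 + 24 = 265821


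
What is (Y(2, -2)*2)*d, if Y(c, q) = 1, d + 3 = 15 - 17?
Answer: -10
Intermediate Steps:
d = -5 (d = -3 + (15 - 17) = -3 - 2 = -5)
(Y(2, -2)*2)*d = (1*2)*(-5) = 2*(-5) = -10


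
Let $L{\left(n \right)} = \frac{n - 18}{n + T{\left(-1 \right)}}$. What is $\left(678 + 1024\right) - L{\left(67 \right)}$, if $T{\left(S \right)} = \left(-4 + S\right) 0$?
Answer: $\frac{113985}{67} \approx 1701.3$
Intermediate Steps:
$T{\left(S \right)} = 0$
$L{\left(n \right)} = \frac{-18 + n}{n}$ ($L{\left(n \right)} = \frac{n - 18}{n + 0} = \frac{-18 + n}{n}$)
$\left(678 + 1024\right) - L{\left(67 \right)} = \left(678 + 1024\right) - \frac{-18 + 67}{67} = 1702 - \frac{1}{67} \cdot 49 = 1702 - \frac{49}{67} = \frac{113985}{67}$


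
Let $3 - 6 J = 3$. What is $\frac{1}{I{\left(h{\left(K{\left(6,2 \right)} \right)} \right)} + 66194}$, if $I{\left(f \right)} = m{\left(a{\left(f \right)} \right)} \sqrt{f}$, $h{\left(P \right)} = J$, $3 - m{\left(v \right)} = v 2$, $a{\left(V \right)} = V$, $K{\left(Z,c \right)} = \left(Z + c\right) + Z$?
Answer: $\frac{1}{66194} \approx 1.5107 \cdot 10^{-5}$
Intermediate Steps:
$K{\left(Z,c \right)} = c + 2 Z$
$m{\left(v \right)} = 3 - 2 v$ ($m{\left(v \right)} = 3 - v 2 = 3 - 2 v$)
$J = 0$ ($J = \frac{1}{2} - \frac{1}{2} = 0$)
$h{\left(P \right)} = 0$
$I{\left(f \right)} = \sqrt{f} \left(3 - 2 f\right)$ ($I{\left(f \right)} = \left(3 - 2 f\right) \sqrt{f} = \sqrt{f} \left(3 - 2 f\right)$)
$\frac{1}{I{\left(h{\left(K{\left(6,2 \right)} \right)} \right)} + 66194} = \frac{1}{\sqrt{0} \left(3 - 0\right) + 66194} = \frac{1}{0 \left(3 + 0\right) + 66194} = \frac{1}{0 \cdot 3 + 66194} = \frac{1}{0 + 66194} = \frac{1}{66194}$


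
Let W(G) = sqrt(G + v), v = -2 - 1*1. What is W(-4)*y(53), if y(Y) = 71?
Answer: 71*I*sqrt(7) ≈ 187.85*I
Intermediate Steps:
v = -3 (v = -2 - 1 = -3)
W(G) = sqrt(-3 + G) (W(G) = sqrt(G - 3) = sqrt(-3 + G))
W(-4)*y(53) = sqrt(-3 - 4)*71 = sqrt(-7)*71 = (I*sqrt(7))*71 = 71*I*sqrt(7)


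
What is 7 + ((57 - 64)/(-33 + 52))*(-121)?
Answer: 980/19 ≈ 51.579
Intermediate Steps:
7 + ((57 - 64)/(-33 + 52))*(-121) = 7 - 7/19*(-121) = 7 + 847/19 = 980/19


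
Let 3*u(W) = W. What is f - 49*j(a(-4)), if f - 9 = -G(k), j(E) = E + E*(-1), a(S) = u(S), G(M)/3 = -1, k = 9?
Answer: 12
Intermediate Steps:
G(M) = -3 (G(M) = 3*(-1) = -3)
u(W) = W/3
a(S) = S/3
j(E) = 0 (j(E) = E - E = 0)
f = 12 (f = 9 - 1*(-3) = 9 + 3 = 12)
f - 49*j(a(-4)) = 12 - 49*0 = 12 + 0 = 12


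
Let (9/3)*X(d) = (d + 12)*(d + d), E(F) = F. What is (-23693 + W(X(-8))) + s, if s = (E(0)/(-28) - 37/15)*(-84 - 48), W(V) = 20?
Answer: -116737/5 ≈ -23347.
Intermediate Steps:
X(d) = 2*d*(12 + d)/3 (X(d) = ((d + 12)*(d + d))/3 = ((12 + d)*(2*d))/3 = (2*d*(12 + d))/3 = 2*d*(12 + d)/3)
s = 1628/5 (s = (0/(-28) - 37/15)*(-84 - 48) = (0*(-1/28) - 37*1/15)*(-132) = (0 - 37/15)*(-132) = -37/15*(-132) = 1628/5 ≈ 325.60)
(-23693 + W(X(-8))) + s = (-23693 + 20) + 1628/5 = -23673 + 1628/5 = -116737/5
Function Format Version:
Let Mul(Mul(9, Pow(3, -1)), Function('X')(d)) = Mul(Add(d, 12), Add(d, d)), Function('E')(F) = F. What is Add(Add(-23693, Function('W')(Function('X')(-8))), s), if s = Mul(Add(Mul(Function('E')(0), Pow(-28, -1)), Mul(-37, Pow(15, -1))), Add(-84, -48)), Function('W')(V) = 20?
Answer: Rational(-116737, 5) ≈ -23347.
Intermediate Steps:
Function('X')(d) = Mul(Rational(2, 3), d, Add(12, d)) (Function('X')(d) = Mul(Rational(1, 3), Mul(Add(d, 12), Add(d, d))) = Mul(Rational(1, 3), Mul(Add(12, d), Mul(2, d))) = Mul(Rational(1, 3), Mul(2, d, Add(12, d))) = Mul(Rational(2, 3), d, Add(12, d)))
s = Rational(1628, 5) (s = Mul(Add(Mul(0, Pow(-28, -1)), Mul(-37, Pow(15, -1))), Add(-84, -48)) = Mul(Add(Mul(0, Rational(-1, 28)), Mul(-37, Rational(1, 15))), -132) = Mul(Add(0, Rational(-37, 15)), -132) = Mul(Rational(-37, 15), -132) = Rational(1628, 5) ≈ 325.60)
Add(Add(-23693, Function('W')(Function('X')(-8))), s) = Add(Add(-23693, 20), Rational(1628, 5)) = Add(-23673, Rational(1628, 5)) = Rational(-116737, 5)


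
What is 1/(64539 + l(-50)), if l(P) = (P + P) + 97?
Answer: 1/64536 ≈ 1.5495e-5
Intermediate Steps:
l(P) = 97 + 2*P (l(P) = 2*P + 97 = 97 + 2*P)
1/(64539 + l(-50)) = 1/(64539 + (97 + 2*(-50))) = 1/(64539 + (97 - 100)) = 1/(64539 - 3) = 1/64536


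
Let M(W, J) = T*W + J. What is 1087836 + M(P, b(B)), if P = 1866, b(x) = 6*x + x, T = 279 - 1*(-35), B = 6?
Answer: 1673802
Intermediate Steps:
T = 314 (T = 279 + 35 = 314)
b(x) = 7*x
M(W, J) = J + 314*W (M(W, J) = 314*W + J = J + 314*W)
1087836 + M(P, b(B)) = 1087836 + (7*6 + 314*1866) = 1087836 + (42 + 585924) = 1087836 + 585966 = 1673802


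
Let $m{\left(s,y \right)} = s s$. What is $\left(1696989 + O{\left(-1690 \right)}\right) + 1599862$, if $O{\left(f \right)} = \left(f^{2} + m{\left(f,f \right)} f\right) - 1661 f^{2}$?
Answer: $-9564638149$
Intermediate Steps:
$m{\left(s,y \right)} = s^{2}$
$O{\left(f \right)} = f^{3} - 1660 f^{2}$ ($O{\left(f \right)} = \left(f^{2} + f^{2} f\right) - 1661 f^{2} = \left(f^{2} + f^{3}\right) - 1661 f^{2} = f^{3} - 1660 f^{2}$)
$\left(1696989 + O{\left(-1690 \right)}\right) + 1599862 = \left(1696989 + \left(-1690\right)^{2} \left(-1660 - 1690\right)\right) + 1599862 = \left(1696989 + 2856100 \left(-3350\right)\right) + 1599862 = \left(1696989 - 9567935000\right) + 1599862 = -9566238011 + 1599862 = -9564638149$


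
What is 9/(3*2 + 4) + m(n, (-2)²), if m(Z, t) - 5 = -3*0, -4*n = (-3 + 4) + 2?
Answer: 59/10 ≈ 5.9000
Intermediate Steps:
n = -¾ (n = -((-3 + 4) + 2)/4 = -(1 + 2)/4 = -¼*3 = -¾ ≈ -0.75000)
m(Z, t) = 5 (m(Z, t) = 5 - 3*0 = 5 + 0 = 5)
9/(3*2 + 4) + m(n, (-2)²) = 9/(3*2 + 4) + 5 = 9/(6 + 4) + 5 = 9/10 + 5 = 59/10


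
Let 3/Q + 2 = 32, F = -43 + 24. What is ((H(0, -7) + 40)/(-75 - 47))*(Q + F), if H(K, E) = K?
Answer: 378/61 ≈ 6.1967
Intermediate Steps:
F = -19
Q = 1/10 (Q = 3/(-2 + 32) = 3/30 = 3*(1/30) = 1/10 ≈ 0.10000)
((H(0, -7) + 40)/(-75 - 47))*(Q + F) = ((0 + 40)/(-75 - 47))*(1/10 - 19) = (40/(-122))*(-189/10) = (40*(-1/122))*(-189/10) = -20/61*(-189/10) = 378/61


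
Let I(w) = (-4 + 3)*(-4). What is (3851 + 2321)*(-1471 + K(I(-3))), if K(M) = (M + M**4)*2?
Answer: -5869572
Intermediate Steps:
I(w) = 4 (I(w) = -1*(-4) = 4)
K(M) = 2*M + 2*M**4
(3851 + 2321)*(-1471 + K(I(-3))) = (3851 + 2321)*(-1471 + 2*4*(1 + 4**3)) = 6172*(-1471 + 2*4*(1 + 64)) = 6172*(-1471 + 2*4*65) = 6172*(-1471 + 520) = 6172*(-951) = -5869572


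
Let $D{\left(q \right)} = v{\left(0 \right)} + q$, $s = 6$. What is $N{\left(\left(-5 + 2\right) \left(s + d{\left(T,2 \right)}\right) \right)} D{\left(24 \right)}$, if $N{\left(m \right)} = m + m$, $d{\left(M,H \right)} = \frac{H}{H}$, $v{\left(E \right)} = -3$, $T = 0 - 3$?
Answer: $-882$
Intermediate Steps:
$T = -3$ ($T = 0 - 3 = -3$)
$d{\left(M,H \right)} = 1$
$D{\left(q \right)} = -3 + q$
$N{\left(m \right)} = 2 m$
$N{\left(\left(-5 + 2\right) \left(s + d{\left(T,2 \right)}\right) \right)} D{\left(24 \right)} = 2 \left(-5 + 2\right) \left(6 + 1\right) \left(-3 + 24\right) = 2 \left(\left(-3\right) 7\right) 21 = 2 \left(-21\right) 21 = \left(-42\right) 21 = -882$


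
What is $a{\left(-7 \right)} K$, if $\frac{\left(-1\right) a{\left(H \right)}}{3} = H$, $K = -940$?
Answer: $-19740$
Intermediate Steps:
$a{\left(H \right)} = - 3 H$
$a{\left(-7 \right)} K = \left(-3\right) \left(-7\right) \left(-940\right) = 21 \left(-940\right) = -19740$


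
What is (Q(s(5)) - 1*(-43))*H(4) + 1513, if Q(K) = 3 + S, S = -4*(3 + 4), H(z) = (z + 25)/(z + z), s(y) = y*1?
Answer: 6313/4 ≈ 1578.3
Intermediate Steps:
s(y) = y
H(z) = (25 + z)/(2*z) (H(z) = (25 + z)/((2*z)) = (25 + z)*(1/(2*z)) = (25 + z)/(2*z))
S = -28 (S = -4*7 = -28)
Q(K) = -25 (Q(K) = 3 - 28 = -25)
(Q(s(5)) - 1*(-43))*H(4) + 1513 = (-25 - 1*(-43))*((½)*(25 + 4)/4) + 1513 = (-25 + 43)*((½)*(¼)*29) + 1513 = 18*(29/8) + 1513 = 261/4 + 1513 = 6313/4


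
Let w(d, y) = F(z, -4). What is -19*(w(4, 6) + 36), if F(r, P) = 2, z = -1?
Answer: -722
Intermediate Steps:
w(d, y) = 2
-19*(w(4, 6) + 36) = -19*(2 + 36) = -19*38 = -722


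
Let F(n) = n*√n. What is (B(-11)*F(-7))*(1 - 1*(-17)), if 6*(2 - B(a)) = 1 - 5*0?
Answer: -231*I*√7 ≈ -611.17*I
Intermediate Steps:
F(n) = n^(3/2)
B(a) = 11/6 (B(a) = 2 - (1 - 5*0)/6 = 2 - (1 + 0)/6 = 2 - ⅙*1 = 2 - ⅙ = 11/6)
(B(-11)*F(-7))*(1 - 1*(-17)) = (11*(-7)^(3/2)/6)*(1 - 1*(-17)) = (11*(-7*I*√7)/6)*(1 + 17) = -77*I*√7/6*18 = -231*I*√7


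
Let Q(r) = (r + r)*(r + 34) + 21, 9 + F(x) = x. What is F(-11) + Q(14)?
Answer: 1345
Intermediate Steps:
F(x) = -9 + x
Q(r) = 21 + 2*r*(34 + r) (Q(r) = (2*r)*(34 + r) + 21 = 2*r*(34 + r) + 21 = 21 + 2*r*(34 + r))
F(-11) + Q(14) = (-9 - 11) + (21 + 2*14² + 68*14) = -20 + (21 + 2*196 + 952) = -20 + (21 + 392 + 952) = -20 + 1365 = 1345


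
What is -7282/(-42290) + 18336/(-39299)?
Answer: -244627061/830977355 ≈ -0.29438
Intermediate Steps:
-7282/(-42290) + 18336/(-39299) = -7282*(-1/42290) + 18336*(-1/39299) = 3641/21145 - 18336/39299 = -244627061/830977355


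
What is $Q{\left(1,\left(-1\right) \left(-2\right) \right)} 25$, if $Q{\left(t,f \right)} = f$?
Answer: $50$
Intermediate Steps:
$Q{\left(1,\left(-1\right) \left(-2\right) \right)} 25 = \left(-1\right) \left(-2\right) 25 = 2 \cdot 25 = 50$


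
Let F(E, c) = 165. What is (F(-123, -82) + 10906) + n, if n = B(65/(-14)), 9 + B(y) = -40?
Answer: 11022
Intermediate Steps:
B(y) = -49 (B(y) = -9 - 40 = -49)
n = -49
(F(-123, -82) + 10906) + n = (165 + 10906) - 49 = 11071 - 49 = 11022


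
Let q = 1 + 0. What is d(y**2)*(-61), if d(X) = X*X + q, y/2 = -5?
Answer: -610061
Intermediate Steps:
y = -10 (y = 2*(-5) = -10)
q = 1
d(X) = 1 + X**2 (d(X) = X*X + 1 = X**2 + 1 = 1 + X**2)
d(y**2)*(-61) = (1 + ((-10)**2)**2)*(-61) = (1 + 100**2)*(-61) = (1 + 10000)*(-61) = 10001*(-61) = -610061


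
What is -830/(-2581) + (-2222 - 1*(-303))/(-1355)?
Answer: 6077589/3497255 ≈ 1.7378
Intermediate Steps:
-830/(-2581) + (-2222 - 1*(-303))/(-1355) = -830*(-1/2581) + (-2222 + 303)*(-1/1355) = 830/2581 - 1919*(-1/1355) = 830/2581 + 1919/1355 = 6077589/3497255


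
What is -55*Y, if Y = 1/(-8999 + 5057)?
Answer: 55/3942 ≈ 0.013952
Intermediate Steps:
Y = -1/3942 (Y = 1/(-3942) = -1/3942 ≈ -0.00025368)
-55*Y = -55*(-1/3942) = 55/3942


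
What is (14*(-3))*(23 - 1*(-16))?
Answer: -1638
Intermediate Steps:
(14*(-3))*(23 - 1*(-16)) = -42*(23 + 16) = -42*39 = -1638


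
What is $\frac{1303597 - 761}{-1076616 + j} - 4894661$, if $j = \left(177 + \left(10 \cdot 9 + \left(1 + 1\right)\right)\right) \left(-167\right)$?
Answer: $- \frac{5489554506115}{1121539} \approx -4.8947 \cdot 10^{6}$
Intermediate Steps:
$j = -44923$ ($j = \left(177 + \left(90 + 2\right)\right) \left(-167\right) = \left(177 + 92\right) \left(-167\right) = 269 \left(-167\right) = -44923$)
$\frac{1303597 - 761}{-1076616 + j} - 4894661 = \frac{1303597 - 761}{-1076616 - 44923} - 4894661 = \frac{1302836}{-1121539} - 4894661 = 1302836 \left(- \frac{1}{1121539}\right) - 4894661 = - \frac{1302836}{1121539} - 4894661 = - \frac{5489554506115}{1121539}$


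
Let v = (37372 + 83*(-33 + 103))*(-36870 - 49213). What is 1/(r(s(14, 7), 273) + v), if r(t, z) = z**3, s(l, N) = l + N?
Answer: -1/3696889689 ≈ -2.7050e-10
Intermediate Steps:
s(l, N) = N + l
v = -3717236106 (v = (37372 + 83*70)*(-86083) = (37372 + 5810)*(-86083) = 43182*(-86083) = -3717236106)
1/(r(s(14, 7), 273) + v) = 1/(273**3 - 3717236106) = 1/(20346417 - 3717236106) = 1/(-3696889689) = -1/3696889689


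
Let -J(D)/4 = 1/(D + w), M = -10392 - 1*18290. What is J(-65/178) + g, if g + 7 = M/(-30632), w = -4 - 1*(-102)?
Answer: -1624910101/266176764 ≈ -6.1046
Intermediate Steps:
M = -28682 (M = -10392 - 18290 = -28682)
w = 98 (w = -4 + 102 = 98)
g = -92871/15316 (g = -7 - 28682/(-30632) = -7 - 28682*(-1/30632) = -7 + 14341/15316 = -92871/15316 ≈ -6.0637)
J(D) = -4/(98 + D) (J(D) = -4/(D + 98) = -4/(98 + D))
J(-65/178) + g = -4/(98 - 65/178) - 92871/15316 = -4/17379/178 - 92871/15316 = -4*178/17379 - 92871/15316 = -712/17379 - 92871/15316 = -1624910101/266176764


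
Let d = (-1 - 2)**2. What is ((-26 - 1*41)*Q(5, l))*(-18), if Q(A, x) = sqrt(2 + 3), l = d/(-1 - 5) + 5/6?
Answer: 1206*sqrt(5) ≈ 2696.7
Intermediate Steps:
d = 9 (d = (-3)**2 = 9)
l = -2/3 (l = 9/(-1 - 5) + 5/6 = 9/(-6) + 5*(1/6) = 9*(-1/6) + 5/6 = -3/2 + 5/6 = -2/3 ≈ -0.66667)
Q(A, x) = sqrt(5)
((-26 - 1*41)*Q(5, l))*(-18) = ((-26 - 1*41)*sqrt(5))*(-18) = ((-26 - 41)*sqrt(5))*(-18) = -67*sqrt(5)*(-18) = 1206*sqrt(5)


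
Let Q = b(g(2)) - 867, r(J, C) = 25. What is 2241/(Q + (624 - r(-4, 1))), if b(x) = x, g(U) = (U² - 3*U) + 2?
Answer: -2241/268 ≈ -8.3619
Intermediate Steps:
g(U) = 2 + U² - 3*U
Q = -867 (Q = (2 + 2² - 3*2) - 867 = (2 + 4 - 6) - 867 = 0 - 867 = -867)
2241/(Q + (624 - r(-4, 1))) = 2241/(-867 + (624 - 1*25)) = 2241/(-867 + (624 - 25)) = 2241/(-867 + 599) = 2241/(-268) = -1/268*2241 = -2241/268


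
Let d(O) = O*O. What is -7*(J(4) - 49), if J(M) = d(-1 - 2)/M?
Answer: 1309/4 ≈ 327.25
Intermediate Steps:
d(O) = O²
J(M) = 9/M (J(M) = (-1 - 2)²/M = (-3)²/M = 9/M)
-7*(J(4) - 49) = -7*(9/4 - 49) = -7*(-187/4) = 1309/4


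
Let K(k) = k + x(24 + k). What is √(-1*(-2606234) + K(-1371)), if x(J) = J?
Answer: 2*√650879 ≈ 1613.5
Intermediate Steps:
K(k) = 24 + 2*k (K(k) = k + (24 + k) = 24 + 2*k)
√(-1*(-2606234) + K(-1371)) = √(-1*(-2606234) + (24 + 2*(-1371))) = √(2606234 + (24 - 2742)) = √(2606234 - 2718) = √2603516 = 2*√650879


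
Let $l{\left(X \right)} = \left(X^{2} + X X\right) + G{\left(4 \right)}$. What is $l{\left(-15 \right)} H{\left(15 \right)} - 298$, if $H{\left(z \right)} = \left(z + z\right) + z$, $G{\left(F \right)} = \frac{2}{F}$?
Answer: $\frac{39949}{2} \approx 19975.0$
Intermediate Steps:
$l{\left(X \right)} = \frac{1}{2} + 2 X^{2}$ ($l{\left(X \right)} = \left(X^{2} + X X\right) + \frac{2}{4} = \left(X^{2} + X^{2}\right) + 2 \cdot \frac{1}{4} = 2 X^{2} + \frac{1}{2} = \frac{1}{2} + 2 X^{2}$)
$H{\left(z \right)} = 3 z$ ($H{\left(z \right)} = 2 z + z = 3 z$)
$l{\left(-15 \right)} H{\left(15 \right)} - 298 = \left(\frac{1}{2} + 2 \left(-15\right)^{2}\right) 3 \cdot 15 - 298 = \left(\frac{1}{2} + 2 \cdot 225\right) 45 - 298 = \left(\frac{1}{2} + 450\right) 45 - 298 = \frac{901}{2} \cdot 45 - 298 = \frac{40545}{2} - 298 = \frac{39949}{2}$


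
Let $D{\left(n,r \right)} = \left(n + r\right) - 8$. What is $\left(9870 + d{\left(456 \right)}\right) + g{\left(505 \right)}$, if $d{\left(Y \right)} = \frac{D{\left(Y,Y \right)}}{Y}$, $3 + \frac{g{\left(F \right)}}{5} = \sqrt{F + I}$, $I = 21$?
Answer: $\frac{561848}{57} + 5 \sqrt{526} \approx 9971.7$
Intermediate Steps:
$D{\left(n,r \right)} = -8 + n + r$
$g{\left(F \right)} = -15 + 5 \sqrt{21 + F}$ ($g{\left(F \right)} = -15 + 5 \sqrt{F + 21} = -15 + 5 \sqrt{21 + F}$)
$d{\left(Y \right)} = \frac{-8 + 2 Y}{Y}$ ($d{\left(Y \right)} = \frac{-8 + Y + Y}{Y} = \frac{-8 + 2 Y}{Y}$)
$\left(9870 + d{\left(456 \right)}\right) + g{\left(505 \right)} = \left(9870 + \left(2 - \frac{8}{456}\right)\right) - \left(15 - 5 \sqrt{21 + 505}\right) = \left(9870 + \left(2 - \frac{1}{57}\right)\right) - \left(15 - 5 \sqrt{526}\right) = \left(9870 + \frac{113}{57}\right) - \left(15 - 5 \sqrt{526}\right) = \frac{562703}{57} - \left(15 - 5 \sqrt{526}\right) = \frac{561848}{57} + 5 \sqrt{526}$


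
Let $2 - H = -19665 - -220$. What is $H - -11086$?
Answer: $30533$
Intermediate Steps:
$H = 19447$ ($H = 2 - \left(-19665 - -220\right) = 2 - \left(-19665 + 220\right) = 2 - -19445 = 2 + 19445 = 19447$)
$H - -11086 = 19447 - -11086 = 19447 + 11086 = 30533$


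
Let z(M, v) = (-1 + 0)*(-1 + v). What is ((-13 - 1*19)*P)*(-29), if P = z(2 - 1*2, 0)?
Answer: 928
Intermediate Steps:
z(M, v) = 1 - v (z(M, v) = -(-1 + v) = 1 - v)
P = 1 (P = 1 - 1*0 = 1 + 0 = 1)
((-13 - 1*19)*P)*(-29) = ((-13 - 1*19)*1)*(-29) = ((-13 - 19)*1)*(-29) = -32*1*(-29) = -32*(-29) = 928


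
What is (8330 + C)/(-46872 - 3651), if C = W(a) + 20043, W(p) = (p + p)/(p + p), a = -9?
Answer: -9458/16841 ≈ -0.56161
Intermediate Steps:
W(p) = 1 (W(p) = (2*p)/((2*p)) = (2*p)*(1/(2*p)) = 1)
C = 20044 (C = 1 + 20043 = 20044)
(8330 + C)/(-46872 - 3651) = (8330 + 20044)/(-46872 - 3651) = 28374/(-50523) = 28374*(-1/50523) = -9458/16841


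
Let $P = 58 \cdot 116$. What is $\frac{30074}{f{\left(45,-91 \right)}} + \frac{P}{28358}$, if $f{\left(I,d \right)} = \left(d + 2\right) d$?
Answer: $\frac{453664282}{114835721} \approx 3.9506$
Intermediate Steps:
$P = 6728$
$f{\left(I,d \right)} = d \left(2 + d\right)$ ($f{\left(I,d \right)} = \left(2 + d\right) d = d \left(2 + d\right)$)
$\frac{30074}{f{\left(45,-91 \right)}} + \frac{P}{28358} = \frac{30074}{\left(-91\right) \left(2 - 91\right)} + \frac{6728}{28358} = \frac{30074}{\left(-91\right) \left(-89\right)} + 6728 \cdot \frac{1}{28358} = \frac{30074}{8099} + \frac{3364}{14179} = \frac{453664282}{114835721}$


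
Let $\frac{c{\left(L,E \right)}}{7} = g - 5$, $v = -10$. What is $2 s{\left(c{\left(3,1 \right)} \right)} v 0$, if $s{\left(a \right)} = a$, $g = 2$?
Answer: $0$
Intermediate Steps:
$c{\left(L,E \right)} = -21$ ($c{\left(L,E \right)} = 7 \left(2 - 5\right) = 7 \left(-3\right) = -21$)
$2 s{\left(c{\left(3,1 \right)} \right)} v 0 = 2 \left(-21\right) \left(\left(-10\right) 0\right) = \left(-42\right) 0 = 0$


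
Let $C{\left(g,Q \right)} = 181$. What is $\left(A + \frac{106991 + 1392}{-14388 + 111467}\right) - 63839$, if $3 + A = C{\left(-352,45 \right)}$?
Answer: $- \frac{6180037836}{97079} \approx -63660.0$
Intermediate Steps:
$A = 178$ ($A = -3 + 181 = 178$)
$\left(A + \frac{106991 + 1392}{-14388 + 111467}\right) - 63839 = \left(178 + \frac{106991 + 1392}{-14388 + 111467}\right) - 63839 = \left(178 + \frac{108383}{97079}\right) - 63839 = \frac{17388445}{97079} - 63839 = - \frac{6180037836}{97079}$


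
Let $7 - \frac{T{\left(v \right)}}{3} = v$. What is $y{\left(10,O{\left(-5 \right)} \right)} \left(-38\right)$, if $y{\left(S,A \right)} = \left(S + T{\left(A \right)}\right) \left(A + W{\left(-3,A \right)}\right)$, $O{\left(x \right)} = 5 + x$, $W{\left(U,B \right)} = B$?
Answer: $0$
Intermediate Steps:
$T{\left(v \right)} = 21 - 3 v$
$y{\left(S,A \right)} = 2 A \left(21 + S - 3 A\right)$ ($y{\left(S,A \right)} = \left(S - \left(-21 + 3 A\right)\right) \left(A + A\right) = \left(21 + S - 3 A\right) 2 A = 2 A \left(21 + S - 3 A\right)$)
$y{\left(10,O{\left(-5 \right)} \right)} \left(-38\right) = 2 \left(5 - 5\right) \left(21 + 10 - 3 \left(5 - 5\right)\right) \left(-38\right) = 2 \cdot 0 \left(21 + 10 - 0\right) \left(-38\right) = 2 \cdot 0 \left(21 + 10 + 0\right) \left(-38\right) = 2 \cdot 0 \cdot 31 \left(-38\right) = 0 \left(-38\right) = 0$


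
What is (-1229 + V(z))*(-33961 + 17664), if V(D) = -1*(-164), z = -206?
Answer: 17356305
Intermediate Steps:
V(D) = 164
(-1229 + V(z))*(-33961 + 17664) = (-1229 + 164)*(-33961 + 17664) = -1065*(-16297) = 17356305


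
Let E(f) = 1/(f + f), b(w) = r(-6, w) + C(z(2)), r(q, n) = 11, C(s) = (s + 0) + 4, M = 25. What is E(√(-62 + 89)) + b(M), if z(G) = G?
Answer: 17 + √3/18 ≈ 17.096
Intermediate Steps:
C(s) = 4 + s (C(s) = s + 4 = 4 + s)
b(w) = 17 (b(w) = 11 + (4 + 2) = 11 + 6 = 17)
E(f) = 1/(2*f)
E(√(-62 + 89)) + b(M) = 1/(2*(√(-62 + 89))) + 17 = 1/(2*(√27)) + 17 = 1/(2*((3*√3))) + 17 = (√3/9)/2 + 17 = √3/18 + 17 = 17 + √3/18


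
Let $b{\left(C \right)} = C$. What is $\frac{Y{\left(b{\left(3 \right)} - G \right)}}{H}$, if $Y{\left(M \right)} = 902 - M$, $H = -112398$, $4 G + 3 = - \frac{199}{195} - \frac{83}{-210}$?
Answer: $- \frac{1089687}{136376240} \approx -0.0079903$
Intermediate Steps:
$G = - \frac{3299}{3640}$ ($G = - \frac{3}{4} + \frac{- \frac{199}{195} - \frac{83}{-210}}{4} = - \frac{3}{4} + \frac{\left(-199\right) \frac{1}{195} - - \frac{83}{210}}{4} = - \frac{3}{4} + \frac{- \frac{199}{195} + \frac{83}{210}}{4} = - \frac{3}{4} + \frac{1}{4} \left(- \frac{569}{910}\right) = - \frac{3}{4} - \frac{569}{3640} = - \frac{3299}{3640} \approx -0.90632$)
$\frac{Y{\left(b{\left(3 \right)} - G \right)}}{H} = \frac{902 - \left(3 - - \frac{3299}{3640}\right)}{-112398} = \left(902 - \left(3 + \frac{3299}{3640}\right)\right) \left(- \frac{1}{112398}\right) = \left(902 - \frac{14219}{3640}\right) \left(- \frac{1}{112398}\right) = \frac{3269061}{3640} \left(- \frac{1}{112398}\right) = - \frac{1089687}{136376240}$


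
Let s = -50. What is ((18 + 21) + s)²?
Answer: 121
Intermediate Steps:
((18 + 21) + s)² = ((18 + 21) - 50)² = (39 - 50)² = (-11)² = 121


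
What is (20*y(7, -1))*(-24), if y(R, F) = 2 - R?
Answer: 2400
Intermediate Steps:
(20*y(7, -1))*(-24) = (20*(2 - 1*7))*(-24) = (20*(2 - 7))*(-24) = (20*(-5))*(-24) = -100*(-24) = 2400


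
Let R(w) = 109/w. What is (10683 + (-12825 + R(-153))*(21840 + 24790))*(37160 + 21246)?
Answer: -5344265807385926/153 ≈ -3.4930e+13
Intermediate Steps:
(10683 + (-12825 + R(-153))*(21840 + 24790))*(37160 + 21246) = (10683 + (-12825 + 109/(-153))*(21840 + 24790))*(37160 + 21246) = (10683 + (-12825 + 109*(-1/153))*46630)*58406 = (10683 + (-12825 - 109/153)*46630)*58406 = (10683 - 1962334/153*46630)*58406 = (10683 - 91503634420/153)*58406 = -91501999921/153*58406 = -5344265807385926/153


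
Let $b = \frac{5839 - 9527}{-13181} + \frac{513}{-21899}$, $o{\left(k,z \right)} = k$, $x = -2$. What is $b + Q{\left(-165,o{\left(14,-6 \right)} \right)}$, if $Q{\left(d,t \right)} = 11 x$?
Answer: $- \frac{6276314159}{288650719} \approx -21.744$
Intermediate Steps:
$Q{\left(d,t \right)} = -22$ ($Q{\left(d,t \right)} = 11 \left(-2\right) = -22$)
$b = \frac{74001659}{288650719}$ ($b = \left(5839 - 9527\right) \left(- \frac{1}{13181}\right) + 513 \left(- \frac{1}{21899}\right) = \left(-3688\right) \left(- \frac{1}{13181}\right) - \frac{513}{21899} = \frac{3688}{13181} - \frac{513}{21899} = \frac{74001659}{288650719} \approx 0.25637$)
$b + Q{\left(-165,o{\left(14,-6 \right)} \right)} = \frac{74001659}{288650719} - 22 = - \frac{6276314159}{288650719}$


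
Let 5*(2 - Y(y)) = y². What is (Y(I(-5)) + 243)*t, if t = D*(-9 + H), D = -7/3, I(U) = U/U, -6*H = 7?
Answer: 29036/5 ≈ 5807.2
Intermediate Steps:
H = -7/6 (H = -⅙*7 = -7/6 ≈ -1.1667)
I(U) = 1
D = -7/3 (D = -7*⅓ = -7/3 ≈ -2.3333)
t = 427/18 (t = -7*(-9 - 7/6)/3 = -7/3*(-61/6) = 427/18 ≈ 23.722)
Y(y) = 2 - y²/5
(Y(I(-5)) + 243)*t = ((2 - ⅕*1²) + 243)*(427/18) = ((2 - ⅕*1) + 243)*(427/18) = ((2 - ⅕) + 243)*(427/18) = (9/5 + 243)*(427/18) = (1224/5)*(427/18) = 29036/5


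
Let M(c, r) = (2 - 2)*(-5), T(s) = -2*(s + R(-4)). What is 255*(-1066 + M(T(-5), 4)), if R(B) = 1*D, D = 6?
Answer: -271830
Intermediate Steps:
R(B) = 6 (R(B) = 1*6 = 6)
T(s) = -12 - 2*s (T(s) = -2*(s + 6) = -2*(6 + s) = -12 - 2*s)
M(c, r) = 0 (M(c, r) = 0*(-5) = 0)
255*(-1066 + M(T(-5), 4)) = 255*(-1066 + 0) = 255*(-1066) = -271830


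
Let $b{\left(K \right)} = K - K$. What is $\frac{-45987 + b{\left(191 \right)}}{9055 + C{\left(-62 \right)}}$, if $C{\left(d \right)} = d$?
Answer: $- \frac{45987}{8993} \approx -5.1136$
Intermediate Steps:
$b{\left(K \right)} = 0$
$\frac{-45987 + b{\left(191 \right)}}{9055 + C{\left(-62 \right)}} = \frac{-45987 + 0}{9055 - 62} = - \frac{45987}{8993}$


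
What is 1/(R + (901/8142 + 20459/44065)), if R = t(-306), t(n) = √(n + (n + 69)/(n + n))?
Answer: 629072035788541065/334741562462069614354 - 10726758397206075*I*√3179595/334741562462069614354 ≈ 0.0018793 - 0.057141*I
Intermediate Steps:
t(n) = √(n + (69 + n)/(2*n)) (t(n) = √(n + (69 + n)/((2*n))) = √(n + (69 + n)*(1/(2*n))) = √(n + (69 + n)/(2*n)))
R = I*√3179595/102 (R = √(2 + 4*(-306) + 138/(-306))/2 = √(2 - 1224 + 138*(-1/306))/2 = √(2 - 1224 - 23/51)/2 = √(-62345/51)/2 = (I*√3179595/51)/2 = I*√3179595/102 ≈ 17.482*I)
1/(R + (901/8142 + 20459/44065)) = 1/(I*√3179595/102 + (901/8142 + 20459/44065)) = 1/(I*√3179595/102 + 206279743/358777230) = 1/(206279743/358777230 + I*√3179595/102)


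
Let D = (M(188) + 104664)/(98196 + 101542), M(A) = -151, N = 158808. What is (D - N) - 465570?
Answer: -124711908451/199738 ≈ -6.2438e+5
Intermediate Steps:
D = 104513/199738 (D = (-151 + 104664)/(98196 + 101542) = 104513/199738 ≈ 0.52325)
(D - N) - 465570 = (104513/199738 - 1*158808) - 465570 = (104513/199738 - 158808) - 465570 = -31719887791/199738 - 465570 = -124711908451/199738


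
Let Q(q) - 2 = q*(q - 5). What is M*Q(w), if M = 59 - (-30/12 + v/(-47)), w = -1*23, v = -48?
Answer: 1836255/47 ≈ 39069.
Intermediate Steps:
w = -23
Q(q) = 2 + q*(-5 + q) (Q(q) = 2 + q*(q - 5) = 2 + q*(-5 + q))
M = 5685/94 (M = 59 - (-30/12 - 48/(-47)) = 59 - (-30*1/12 - 48*(-1/47)) = 59 - (-5/2 + 48/47) = 59 - 1*(-139/94) = 59 + 139/94 = 5685/94 ≈ 60.479)
M*Q(w) = 5685*(2 + (-23)² - 5*(-23))/94 = 5685*(2 + 529 + 115)/94 = (5685/94)*646 = 1836255/47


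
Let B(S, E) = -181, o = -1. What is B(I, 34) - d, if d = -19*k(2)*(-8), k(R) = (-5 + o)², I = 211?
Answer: -5653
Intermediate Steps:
k(R) = 36 (k(R) = (-5 - 1)² = (-6)² = 36)
d = 5472 (d = -19*36*(-8) = -684*(-8) = 5472)
B(I, 34) - d = -181 - 1*5472 = -181 - 5472 = -5653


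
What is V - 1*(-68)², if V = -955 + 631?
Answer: -4948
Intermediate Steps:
V = -324
V - 1*(-68)² = -324 - 1*(-68)² = -324 - 1*4624 = -324 - 4624 = -4948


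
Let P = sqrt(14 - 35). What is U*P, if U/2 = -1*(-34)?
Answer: 68*I*sqrt(21) ≈ 311.62*I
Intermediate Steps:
P = I*sqrt(21) (P = sqrt(-21) = I*sqrt(21) ≈ 4.5826*I)
U = 68 (U = 2*(-1*(-34)) = 2*34 = 68)
U*P = 68*(I*sqrt(21)) = 68*I*sqrt(21)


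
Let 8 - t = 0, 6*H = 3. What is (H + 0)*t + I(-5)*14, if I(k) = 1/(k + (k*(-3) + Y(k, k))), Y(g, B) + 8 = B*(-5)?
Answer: 122/27 ≈ 4.5185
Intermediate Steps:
H = ½ (H = (⅙)*3 = ½ ≈ 0.50000)
t = 8 (t = 8 - 1*0 = 8 + 0 = 8)
Y(g, B) = -8 - 5*B (Y(g, B) = -8 + B*(-5) = -8 - 5*B)
I(k) = 1/(-8 - 7*k) (I(k) = 1/(k + (k*(-3) + (-8 - 5*k))) = 1/(k + (-3*k + (-8 - 5*k))) = 1/(k + (-8 - 8*k)) = 1/(-8 - 7*k))
(H + 0)*t + I(-5)*14 = (½ + 0)*8 - 1/(8 + 7*(-5))*14 = (½)*8 - 1/(8 - 35)*14 = 4 - 1/(-27)*14 = 4 - 1*(-1/27)*14 = 4 + (1/27)*14 = 4 + 14/27 = 122/27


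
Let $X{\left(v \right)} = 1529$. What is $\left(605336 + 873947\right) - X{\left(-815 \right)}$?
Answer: $1477754$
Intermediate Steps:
$\left(605336 + 873947\right) - X{\left(-815 \right)} = \left(605336 + 873947\right) - 1529 = 1479283 - 1529 = 1477754$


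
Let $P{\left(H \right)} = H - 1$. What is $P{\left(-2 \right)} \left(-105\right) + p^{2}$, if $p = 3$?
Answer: $324$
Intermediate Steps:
$P{\left(H \right)} = -1 + H$
$P{\left(-2 \right)} \left(-105\right) + p^{2} = \left(-1 - 2\right) \left(-105\right) + 3^{2} = \left(-3\right) \left(-105\right) + 9 = 315 + 9 = 324$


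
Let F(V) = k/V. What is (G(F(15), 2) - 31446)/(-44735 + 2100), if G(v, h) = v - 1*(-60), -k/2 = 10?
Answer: 94162/127905 ≈ 0.73619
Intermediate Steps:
k = -20 (k = -2*10 = -20)
F(V) = -20/V
G(v, h) = 60 + v (G(v, h) = v + 60 = 60 + v)
(G(F(15), 2) - 31446)/(-44735 + 2100) = ((60 - 20/15) - 31446)/(-44735 + 2100) = ((60 - 20*1/15) - 31446)/(-42635) = ((60 - 4/3) - 31446)*(-1/42635) = (176/3 - 31446)*(-1/42635) = -94162/3*(-1/42635) = 94162/127905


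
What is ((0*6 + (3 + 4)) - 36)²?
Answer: 841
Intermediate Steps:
((0*6 + (3 + 4)) - 36)² = ((0 + 7) - 36)² = (7 - 36)² = (-29)² = 841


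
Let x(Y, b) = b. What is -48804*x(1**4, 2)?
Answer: -97608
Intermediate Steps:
-48804*x(1**4, 2) = -48804*2 = -97608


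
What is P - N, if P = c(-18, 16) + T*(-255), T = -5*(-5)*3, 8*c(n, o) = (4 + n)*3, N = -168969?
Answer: 599355/4 ≈ 1.4984e+5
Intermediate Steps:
c(n, o) = 3/2 + 3*n/8 (c(n, o) = ((4 + n)*3)/8 = (12 + 3*n)/8 = 3/2 + 3*n/8)
T = 75 (T = 25*3 = 75)
P = -76521/4 (P = (3/2 + (3/8)*(-18)) + 75*(-255) = (3/2 - 27/4) - 19125 = -21/4 - 19125 = -76521/4 ≈ -19130.)
P - N = -76521/4 - 1*(-168969) = -76521/4 + 168969 = 599355/4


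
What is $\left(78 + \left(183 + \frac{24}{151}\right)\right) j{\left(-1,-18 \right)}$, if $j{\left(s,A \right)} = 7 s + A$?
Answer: $- \frac{985875}{151} \approx -6529.0$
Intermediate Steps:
$j{\left(s,A \right)} = A + 7 s$
$\left(78 + \left(183 + \frac{24}{151}\right)\right) j{\left(-1,-18 \right)} = \left(78 + \left(183 + \frac{24}{151}\right)\right) \left(-18 + 7 \left(-1\right)\right) = \left(78 + \left(183 + 24 \cdot \frac{1}{151}\right)\right) \left(-18 - 7\right) = \left(78 + \left(183 + \frac{24}{151}\right)\right) \left(-25\right) = \left(78 + \frac{27657}{151}\right) \left(-25\right) = \frac{39435}{151} \left(-25\right) = - \frac{985875}{151}$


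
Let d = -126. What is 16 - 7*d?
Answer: 898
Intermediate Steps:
16 - 7*d = 16 - 7*(-126) = 16 + 882 = 898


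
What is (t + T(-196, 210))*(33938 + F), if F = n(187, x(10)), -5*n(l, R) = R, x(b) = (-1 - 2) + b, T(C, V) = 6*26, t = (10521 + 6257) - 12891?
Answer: 686028369/5 ≈ 1.3721e+8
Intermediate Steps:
t = 3887 (t = 16778 - 12891 = 3887)
T(C, V) = 156
x(b) = -3 + b
n(l, R) = -R/5
F = -7/5 (F = -(-3 + 10)/5 = -⅕*7 = -7/5 ≈ -1.4000)
(t + T(-196, 210))*(33938 + F) = (3887 + 156)*(33938 - 7/5) = 4043*(169683/5) = 686028369/5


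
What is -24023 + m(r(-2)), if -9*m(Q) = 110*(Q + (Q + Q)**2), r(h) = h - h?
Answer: -24023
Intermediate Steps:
r(h) = 0
m(Q) = -440*Q**2/9 - 110*Q/9 (m(Q) = -110*(Q + (Q + Q)**2)/9 = -110*(Q + (2*Q)**2)/9 = -110*(Q + 4*Q**2)/9 = -(110*Q + 440*Q**2)/9 = -440*Q**2/9 - 110*Q/9)
-24023 + m(r(-2)) = -24023 - 110/9*0*(1 + 4*0) = -24023 - 110/9*0*(1 + 0) = -24023 - 110/9*0*1 = -24023 + 0 = -24023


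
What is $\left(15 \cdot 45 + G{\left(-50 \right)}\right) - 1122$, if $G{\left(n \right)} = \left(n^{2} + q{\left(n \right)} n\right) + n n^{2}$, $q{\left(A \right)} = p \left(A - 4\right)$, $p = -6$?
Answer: $-139147$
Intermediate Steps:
$q{\left(A \right)} = 24 - 6 A$ ($q{\left(A \right)} = - 6 \left(A - 4\right) = - 6 \left(-4 + A\right) = 24 - 6 A$)
$G{\left(n \right)} = n^{2} + n^{3} + n \left(24 - 6 n\right)$ ($G{\left(n \right)} = \left(n^{2} + \left(24 - 6 n\right) n\right) + n n^{2} = \left(n^{2} + n \left(24 - 6 n\right)\right) + n^{3} = n^{2} + n^{3} + n \left(24 - 6 n\right)$)
$\left(15 \cdot 45 + G{\left(-50 \right)}\right) - 1122 = \left(15 \cdot 45 - 50 \left(24 + \left(-50\right)^{2} - -250\right)\right) - 1122 = \left(675 - 50 \left(24 + 2500 + 250\right)\right) - 1122 = \left(675 - 138700\right) - 1122 = -138025 - 1122 = -139147$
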